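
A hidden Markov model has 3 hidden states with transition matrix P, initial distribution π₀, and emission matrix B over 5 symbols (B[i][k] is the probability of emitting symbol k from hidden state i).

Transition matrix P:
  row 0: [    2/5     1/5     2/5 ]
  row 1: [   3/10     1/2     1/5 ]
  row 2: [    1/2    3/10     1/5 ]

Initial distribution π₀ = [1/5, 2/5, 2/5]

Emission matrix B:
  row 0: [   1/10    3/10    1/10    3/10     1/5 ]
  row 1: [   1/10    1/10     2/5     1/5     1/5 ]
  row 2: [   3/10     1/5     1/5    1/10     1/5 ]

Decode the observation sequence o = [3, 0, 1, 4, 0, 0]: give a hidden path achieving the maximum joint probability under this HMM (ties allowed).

t=0: δ = [6.000e-02, 8.000e-02, 4.000e-02]  (obs o_0=3)
t=1: δ = [2.400e-03, 4.000e-03, 7.200e-03]  ψ = [0, 1, 0]  (obs o_1=0)
t=2: δ = [1.080e-03, 2.160e-04, 2.880e-04]  ψ = [2, 2, 2]  (obs o_2=1)
t=3: δ = [8.640e-05, 4.320e-05, 8.640e-05]  ψ = [0, 0, 0]  (obs o_3=4)
t=4: δ = [4.320e-06, 2.592e-06, 1.037e-05]  ψ = [2, 2, 0]  (obs o_4=0)
t=5: δ = [5.184e-07, 3.110e-07, 6.221e-07]  ψ = [2, 2, 2]  (obs o_5=0)
backtrack: best end state = 2; path = [0, 2, 0, 0, 2, 2]

path = [0, 2, 0, 0, 2, 2]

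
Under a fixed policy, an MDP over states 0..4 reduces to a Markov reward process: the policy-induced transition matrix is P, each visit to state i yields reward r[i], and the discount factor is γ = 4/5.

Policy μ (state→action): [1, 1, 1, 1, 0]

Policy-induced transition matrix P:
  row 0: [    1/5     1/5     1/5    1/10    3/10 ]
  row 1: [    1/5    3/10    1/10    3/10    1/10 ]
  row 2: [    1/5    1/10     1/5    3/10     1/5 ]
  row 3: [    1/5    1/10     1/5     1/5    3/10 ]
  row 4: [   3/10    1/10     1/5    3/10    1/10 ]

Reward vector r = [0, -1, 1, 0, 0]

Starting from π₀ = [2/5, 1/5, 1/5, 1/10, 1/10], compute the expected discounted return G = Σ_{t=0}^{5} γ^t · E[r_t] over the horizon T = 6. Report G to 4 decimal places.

t=0: π = [0.4000, 0.2000, 0.2000, 0.1000, 0.1000], E[r] = 0.0000, γ^t·E[r] = 0.000000, running G = 0.000000
t=1: π = [0.2100, 0.1800, 0.1800, 0.2100, 0.2200], E[r] = 0.0000, γ^t·E[r] = 0.000000, running G = 0.000000
t=2: π = [0.2220, 0.1570, 0.1820, 0.2370, 0.2020], E[r] = 0.0250, γ^t·E[r] = 0.016000, running G = 0.016000
t=3: π = [0.2202, 0.1536, 0.1843, 0.2319, 0.2100], E[r] = 0.0307, γ^t·E[r] = 0.015718, running G = 0.031718
t=4: π = [0.2210, 0.1527, 0.1846, 0.2328, 0.2089], E[r] = 0.0319, γ^t·E[r] = 0.013066, running G = 0.044785
t=5: π = [0.2209, 0.1526, 0.1847, 0.2325, 0.2092], E[r] = 0.0321, γ^t·E[r] = 0.010511, running G = 0.055296

G = 0.0553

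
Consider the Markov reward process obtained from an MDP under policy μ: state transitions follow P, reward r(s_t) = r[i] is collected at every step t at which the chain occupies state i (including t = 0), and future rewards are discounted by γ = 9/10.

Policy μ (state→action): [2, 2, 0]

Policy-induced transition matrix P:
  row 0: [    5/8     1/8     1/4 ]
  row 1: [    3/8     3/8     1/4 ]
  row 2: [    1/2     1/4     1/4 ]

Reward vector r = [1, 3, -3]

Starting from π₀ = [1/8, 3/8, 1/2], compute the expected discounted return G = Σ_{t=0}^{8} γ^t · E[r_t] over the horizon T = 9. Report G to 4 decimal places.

G = 2.0551

t=0: π = [0.1250, 0.3750, 0.5000], E[r] = -0.2500, γ^t·E[r] = -0.250000, running G = -0.250000
t=1: π = [0.4688, 0.2813, 0.2500], E[r] = 0.5625, γ^t·E[r] = 0.506250, running G = 0.256250
t=2: π = [0.5234, 0.2266, 0.2500], E[r] = 0.4531, γ^t·E[r] = 0.367031, running G = 0.623281
t=3: π = [0.5371, 0.2129, 0.2500], E[r] = 0.4258, γ^t·E[r] = 0.310395, running G = 0.933676
t=4: π = [0.5405, 0.2095, 0.2500], E[r] = 0.4189, γ^t·E[r] = 0.274870, running G = 1.208546
t=5: π = [0.5414, 0.2086, 0.2500], E[r] = 0.4172, γ^t·E[r] = 0.246374, running G = 1.454920
t=6: π = [0.5416, 0.2084, 0.2500], E[r] = 0.4168, γ^t·E[r] = 0.221509, running G = 1.676429
t=7: π = [0.5416, 0.2084, 0.2500], E[r] = 0.4167, γ^t·E[r] = 0.199307, running G = 1.875737
t=8: π = [0.5417, 0.2083, 0.2500], E[r] = 0.4167, γ^t·E[r] = 0.179365, running G = 2.055102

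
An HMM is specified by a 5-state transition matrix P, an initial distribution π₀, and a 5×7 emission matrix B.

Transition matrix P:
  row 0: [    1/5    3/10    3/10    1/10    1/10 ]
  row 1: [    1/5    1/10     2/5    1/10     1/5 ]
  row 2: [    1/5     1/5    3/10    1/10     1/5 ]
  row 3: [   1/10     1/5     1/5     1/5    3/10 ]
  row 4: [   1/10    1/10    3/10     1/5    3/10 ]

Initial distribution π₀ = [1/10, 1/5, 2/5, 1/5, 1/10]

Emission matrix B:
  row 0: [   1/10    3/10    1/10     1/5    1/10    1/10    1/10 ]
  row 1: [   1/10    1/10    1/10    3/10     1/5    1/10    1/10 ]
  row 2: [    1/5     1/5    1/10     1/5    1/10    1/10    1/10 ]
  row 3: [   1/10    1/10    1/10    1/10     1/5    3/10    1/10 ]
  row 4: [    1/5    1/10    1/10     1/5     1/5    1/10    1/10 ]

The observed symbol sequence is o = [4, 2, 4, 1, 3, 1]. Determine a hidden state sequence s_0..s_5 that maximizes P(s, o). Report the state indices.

path = [1, 2, 1, 0, 1, 2]

t=0: δ = [1.000e-02, 4.000e-02, 4.000e-02, 4.000e-02, 2.000e-02]  (obs o_0=4)
t=1: δ = [8.000e-04, 8.000e-04, 1.600e-03, 8.000e-04, 1.200e-03]  ψ = [1, 2, 1, 3, 3]  (obs o_1=2)
t=2: δ = [3.200e-05, 6.400e-05, 4.800e-05, 4.800e-05, 7.200e-05]  ψ = [2, 2, 2, 4, 4]  (obs o_2=4)
t=3: δ = [3.840e-06, 9.600e-07, 5.120e-06, 1.440e-06, 2.160e-06]  ψ = [1, 0, 1, 4, 4]  (obs o_3=1)
t=4: δ = [2.048e-07, 3.456e-07, 3.072e-07, 5.120e-08, 2.048e-07]  ψ = [2, 0, 2, 2, 2]  (obs o_4=3)
t=5: δ = [2.074e-08, 6.144e-09, 2.765e-08, 4.096e-09, 6.912e-09]  ψ = [1, 0, 1, 4, 1]  (obs o_5=1)
backtrack: best end state = 2; path = [1, 2, 1, 0, 1, 2]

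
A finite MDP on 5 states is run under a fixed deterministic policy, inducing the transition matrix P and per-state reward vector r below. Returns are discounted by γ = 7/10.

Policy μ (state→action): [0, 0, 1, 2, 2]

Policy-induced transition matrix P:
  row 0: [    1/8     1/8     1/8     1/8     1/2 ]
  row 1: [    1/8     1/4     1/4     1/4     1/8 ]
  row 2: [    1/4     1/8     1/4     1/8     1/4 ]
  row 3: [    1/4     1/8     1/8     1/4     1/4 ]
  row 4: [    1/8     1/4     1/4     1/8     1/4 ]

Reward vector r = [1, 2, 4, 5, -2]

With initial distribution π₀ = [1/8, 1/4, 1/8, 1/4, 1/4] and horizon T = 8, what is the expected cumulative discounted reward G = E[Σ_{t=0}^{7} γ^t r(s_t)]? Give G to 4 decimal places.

t=0: π = [0.1250, 0.2500, 0.1250, 0.2500, 0.2500], E[r] = 1.8750, γ^t·E[r] = 1.875000, running G = 1.875000
t=1: π = [0.1719, 0.1875, 0.2031, 0.1875, 0.2500], E[r] = 1.7969, γ^t·E[r] = 1.257813, running G = 3.132813
t=2: π = [0.1738, 0.1797, 0.2051, 0.1719, 0.2695], E[r] = 1.6738, γ^t·E[r] = 0.820176, running G = 3.952988
t=3: π = [0.1721, 0.1812, 0.2068, 0.1689, 0.2710], E[r] = 1.6643, γ^t·E[r] = 0.570857, running G = 4.523845
t=4: π = [0.1720, 0.1815, 0.2074, 0.1688, 0.2704], E[r] = 1.6675, γ^t·E[r] = 0.400369, running G = 4.924215
t=5: π = [0.1720, 0.1815, 0.2074, 0.1688, 0.2703], E[r] = 1.6679, γ^t·E[r] = 0.280332, running G = 5.204547
t=6: π = [0.1720, 0.1815, 0.2074, 0.1688, 0.2703], E[r] = 1.6679, γ^t·E[r] = 0.196222, running G = 5.400769
t=7: π = [0.1720, 0.1815, 0.2074, 0.1688, 0.2703], E[r] = 1.6678, γ^t·E[r] = 0.137353, running G = 5.538122

G = 5.5381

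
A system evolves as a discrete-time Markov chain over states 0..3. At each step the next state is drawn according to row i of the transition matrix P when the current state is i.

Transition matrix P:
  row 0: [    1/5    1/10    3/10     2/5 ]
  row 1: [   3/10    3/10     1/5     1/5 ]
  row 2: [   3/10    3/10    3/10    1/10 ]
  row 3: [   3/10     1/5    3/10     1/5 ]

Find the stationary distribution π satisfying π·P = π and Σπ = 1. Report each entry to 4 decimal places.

π = [0.2727, 0.2228, 0.2777, 0.2268]

Balance equations π_j = Σ_i π_i·P[i][j]:
  π_0 = 1/5·π_0 + 3/10·π_1 + 3/10·π_2 + 3/10·π_3
  π_1 = 1/10·π_0 + 3/10·π_1 + 3/10·π_2 + 1/5·π_3
  π_2 = 3/10·π_0 + 1/5·π_1 + 3/10·π_2 + 3/10·π_3
  normalize: π_0 + π_1 + π_2 + π_3 = 1
Solving the linear system gives exactly π = [3/11, 223/1001, 278/1001, 227/1001].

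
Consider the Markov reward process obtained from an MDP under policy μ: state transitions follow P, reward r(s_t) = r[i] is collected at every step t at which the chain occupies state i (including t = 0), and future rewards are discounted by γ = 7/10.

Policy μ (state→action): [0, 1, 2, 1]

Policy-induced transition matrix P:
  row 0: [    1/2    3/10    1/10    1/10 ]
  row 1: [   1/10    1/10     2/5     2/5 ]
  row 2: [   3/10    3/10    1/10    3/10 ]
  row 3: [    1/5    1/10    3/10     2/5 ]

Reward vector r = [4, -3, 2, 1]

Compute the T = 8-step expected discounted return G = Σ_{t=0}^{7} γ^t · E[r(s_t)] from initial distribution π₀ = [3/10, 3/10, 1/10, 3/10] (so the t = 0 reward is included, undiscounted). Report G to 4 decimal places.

G = 3.5726

t=0: π = [0.3000, 0.3000, 0.1000, 0.3000], E[r] = 0.8000, γ^t·E[r] = 0.800000, running G = 0.800000
t=1: π = [0.2700, 0.1800, 0.2500, 0.3000], E[r] = 1.3400, γ^t·E[r] = 0.938000, running G = 1.738000
t=2: π = [0.2880, 0.2040, 0.2140, 0.2940], E[r] = 1.2620, γ^t·E[r] = 0.618380, running G = 2.356380
t=3: π = [0.2874, 0.2004, 0.2200, 0.2922], E[r] = 1.2806, γ^t·E[r] = 0.439246, running G = 2.795626
t=4: π = [0.2882, 0.2015, 0.2186, 0.2918], E[r] = 1.2772, γ^t·E[r] = 0.306651, running G = 3.102277
t=5: π = [0.2882, 0.2013, 0.2188, 0.2917], E[r] = 1.2779, γ^t·E[r] = 0.214776, running G = 3.317052
t=6: π = [0.2882, 0.2014, 0.2187, 0.2917], E[r] = 1.2778, γ^t·E[r] = 0.150327, running G = 3.467379
t=7: π = [0.2882, 0.2014, 0.2188, 0.2917], E[r] = 1.2778, γ^t·E[r] = 0.105231, running G = 3.572610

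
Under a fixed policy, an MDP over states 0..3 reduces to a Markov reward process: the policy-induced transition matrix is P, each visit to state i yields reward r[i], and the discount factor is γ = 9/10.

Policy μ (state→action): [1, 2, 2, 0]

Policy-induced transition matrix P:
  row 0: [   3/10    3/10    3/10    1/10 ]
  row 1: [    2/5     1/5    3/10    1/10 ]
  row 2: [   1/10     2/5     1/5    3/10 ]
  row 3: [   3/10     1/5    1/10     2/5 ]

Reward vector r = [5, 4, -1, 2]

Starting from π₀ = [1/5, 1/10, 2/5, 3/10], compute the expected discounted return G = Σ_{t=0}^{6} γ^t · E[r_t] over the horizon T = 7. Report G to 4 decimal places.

G = 12.9650

t=0: π = [0.2000, 0.1000, 0.4000, 0.3000], E[r] = 1.6000, γ^t·E[r] = 1.600000, running G = 1.600000
t=1: π = [0.2300, 0.3000, 0.2000, 0.2700], E[r] = 2.6900, γ^t·E[r] = 2.421000, running G = 4.021000
t=2: π = [0.2900, 0.2630, 0.2260, 0.2210], E[r] = 2.7180, γ^t·E[r] = 2.201580, running G = 6.222580
t=3: π = [0.2811, 0.2742, 0.2332, 0.2115], E[r] = 2.6921, γ^t·E[r] = 1.962541, running G = 8.185121
t=4: π = [0.2808, 0.2748, 0.2344, 0.2101], E[r] = 2.6887, γ^t·E[r] = 1.764056, running G = 9.949177
t=5: π = [0.2806, 0.2750, 0.2345, 0.2099], E[r] = 2.6881, γ^t·E[r] = 1.587280, running G = 11.536457
t=6: π = [0.2806, 0.2750, 0.2346, 0.2099], E[r] = 2.6880, γ^t·E[r] = 1.428515, running G = 12.964972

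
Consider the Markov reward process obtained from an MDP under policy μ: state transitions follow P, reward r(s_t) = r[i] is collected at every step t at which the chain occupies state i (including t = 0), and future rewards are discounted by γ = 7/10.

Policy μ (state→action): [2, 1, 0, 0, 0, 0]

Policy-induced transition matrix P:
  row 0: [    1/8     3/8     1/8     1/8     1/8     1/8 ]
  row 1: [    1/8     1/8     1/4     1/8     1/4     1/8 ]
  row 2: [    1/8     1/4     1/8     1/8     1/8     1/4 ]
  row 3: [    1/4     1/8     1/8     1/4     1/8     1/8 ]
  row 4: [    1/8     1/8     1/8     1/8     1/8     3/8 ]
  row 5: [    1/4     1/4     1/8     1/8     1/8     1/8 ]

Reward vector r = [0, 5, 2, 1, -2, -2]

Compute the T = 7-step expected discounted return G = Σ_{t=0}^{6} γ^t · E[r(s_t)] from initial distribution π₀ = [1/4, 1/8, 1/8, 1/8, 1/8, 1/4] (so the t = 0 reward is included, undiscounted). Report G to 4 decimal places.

t=0: π = [0.2500, 0.1250, 0.1250, 0.1250, 0.1250, 0.2500], E[r] = 0.2500, γ^t·E[r] = 0.250000, running G = 0.250000
t=1: π = [0.1719, 0.2344, 0.1406, 0.1406, 0.1406, 0.1719], E[r] = 0.9688, γ^t·E[r] = 0.678125, running G = 0.928125
t=2: π = [0.1641, 0.2070, 0.1543, 0.1426, 0.1543, 0.1777], E[r] = 0.8223, γ^t·E[r] = 0.402910, running G = 1.331035
t=3: π = [0.1650, 0.2075, 0.1509, 0.1428, 0.1509, 0.1829], E[r] = 0.8147, γ^t·E[r] = 0.279441, running G = 1.610476
t=4: π = [0.1657, 0.2080, 0.1509, 0.1429, 0.1509, 0.1816], E[r] = 0.8196, γ^t·E[r] = 0.196781, running G = 1.807257
t=5: π = [0.1656, 0.2080, 0.1510, 0.1429, 0.1510, 0.1816], E[r] = 0.8196, γ^t·E[r] = 0.137753, running G = 1.945010
t=6: π = [0.1656, 0.2080, 0.1510, 0.1429, 0.1510, 0.1816], E[r] = 0.8194, γ^t·E[r] = 0.096405, running G = 2.041415

G = 2.0414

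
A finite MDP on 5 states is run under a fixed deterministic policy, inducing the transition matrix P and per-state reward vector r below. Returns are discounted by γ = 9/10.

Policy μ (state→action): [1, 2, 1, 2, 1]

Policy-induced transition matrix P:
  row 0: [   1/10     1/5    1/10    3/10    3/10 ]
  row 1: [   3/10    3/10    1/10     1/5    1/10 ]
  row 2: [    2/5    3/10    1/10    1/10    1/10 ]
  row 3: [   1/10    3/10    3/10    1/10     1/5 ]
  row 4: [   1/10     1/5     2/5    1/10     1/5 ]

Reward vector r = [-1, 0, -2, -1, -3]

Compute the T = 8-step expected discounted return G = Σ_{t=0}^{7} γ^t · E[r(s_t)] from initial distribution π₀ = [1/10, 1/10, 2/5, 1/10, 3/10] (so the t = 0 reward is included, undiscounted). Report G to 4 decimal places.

t=0: π = [0.1000, 0.1000, 0.4000, 0.1000, 0.3000], E[r] = -1.9000, γ^t·E[r] = -1.900000, running G = -1.900000
t=1: π = [0.2400, 0.2600, 0.2100, 0.1300, 0.1600], E[r] = -1.2700, γ^t·E[r] = -1.143000, running G = -3.043000
t=2: π = [0.2150, 0.2600, 0.1740, 0.1740, 0.1770], E[r] = -1.2680, γ^t·E[r] = -1.027080, running G = -4.070080
t=3: π = [0.2042, 0.2608, 0.1879, 0.1690, 0.1781], E[r] = -1.2833, γ^t·E[r] = -0.935526, running G = -5.005606
t=4: π = [0.2085, 0.2618, 0.1872, 0.1669, 0.1756], E[r] = -1.2766, γ^t·E[r] = -0.837551, running G = -5.843157
t=5: π = [0.2085, 0.2616, 0.1860, 0.1679, 0.1760], E[r] = -1.2764, γ^t·E[r] = -0.753680, running G = -6.596836
t=6: π = [0.2081, 0.2616, 0.1864, 0.1679, 0.1761], E[r] = -1.2770, γ^t·E[r] = -0.678643, running G = -7.275479
t=7: π = [0.2082, 0.2616, 0.1864, 0.1678, 0.1760], E[r] = -1.2769, γ^t·E[r] = -0.610721, running G = -7.886200

G = -7.8862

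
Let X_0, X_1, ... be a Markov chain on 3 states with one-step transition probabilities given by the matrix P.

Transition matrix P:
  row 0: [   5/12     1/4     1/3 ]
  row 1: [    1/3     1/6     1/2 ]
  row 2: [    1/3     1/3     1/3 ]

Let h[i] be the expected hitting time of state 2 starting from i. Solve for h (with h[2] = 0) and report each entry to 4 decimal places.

h = [2.6897, 2.2759, 0.0000]

First-step conditioning: h[2] = 0; for i ≠ 2, h[i] = 1 + Σ_k P[i][k]·h[k].
  h[0] = 1 + 5/12·h[0] + 1/4·h[1]
  h[1] = 1 + 1/3·h[0] + 1/6·h[1]
Solving the 2×2 linear system over states ≠ 2 gives exactly h = [78/29, 66/29, 0] (h[2] = 0 is the target).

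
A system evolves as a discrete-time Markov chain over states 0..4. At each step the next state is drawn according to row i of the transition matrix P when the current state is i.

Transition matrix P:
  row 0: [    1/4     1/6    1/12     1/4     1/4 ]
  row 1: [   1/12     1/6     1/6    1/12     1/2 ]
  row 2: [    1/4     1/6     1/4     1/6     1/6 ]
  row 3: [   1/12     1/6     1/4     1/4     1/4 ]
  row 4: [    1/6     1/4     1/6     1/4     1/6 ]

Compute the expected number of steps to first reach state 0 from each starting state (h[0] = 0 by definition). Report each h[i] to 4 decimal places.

First-step conditioning: h[0] = 0; for i ≠ 0, h[i] = 1 + Σ_k P[i][k]·h[k].
  h[1] = 1 + 1/6·h[1] + 1/6·h[2] + 1/12·h[3] + 1/2·h[4]
  h[2] = 1 + 1/6·h[1] + 1/4·h[2] + 1/6·h[3] + 1/6·h[4]
  h[3] = 1 + 1/6·h[1] + 1/4·h[2] + 1/4·h[3] + 1/4·h[4]
  h[4] = 1 + 1/4·h[1] + 1/6·h[2] + 1/4·h[3] + 1/6·h[4]
Solving the 4×4 linear system over states ≠ 0 gives exactly h = [0, 2424/341, 556/93, 7292/1023, 20/3] (h[0] = 0 is the target).

h = [0.0000, 7.1085, 5.9785, 7.1281, 6.6667]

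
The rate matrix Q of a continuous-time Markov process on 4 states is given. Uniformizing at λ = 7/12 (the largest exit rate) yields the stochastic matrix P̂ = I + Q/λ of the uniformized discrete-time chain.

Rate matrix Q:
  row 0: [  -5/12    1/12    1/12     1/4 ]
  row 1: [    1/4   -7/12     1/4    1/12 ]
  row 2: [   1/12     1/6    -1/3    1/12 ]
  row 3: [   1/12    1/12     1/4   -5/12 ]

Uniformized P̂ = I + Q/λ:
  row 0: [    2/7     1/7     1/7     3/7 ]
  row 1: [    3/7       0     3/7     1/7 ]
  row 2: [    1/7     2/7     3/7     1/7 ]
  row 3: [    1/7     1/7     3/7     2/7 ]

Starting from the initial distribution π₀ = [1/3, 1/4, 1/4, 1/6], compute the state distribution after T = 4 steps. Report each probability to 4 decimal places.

π = [0.2230, 0.1709, 0.3648, 0.2412]

t=0: π = [0.3333, 0.2500, 0.2500, 0.1667]
t=1: π = [0.2619, 0.1429, 0.3333, 0.2619]
t=2: π = [0.2211, 0.1701, 0.3537, 0.2551]
t=3: π = [0.2230, 0.1691, 0.3654, 0.2425]
t=4: π = [0.2230, 0.1709, 0.3648, 0.2412]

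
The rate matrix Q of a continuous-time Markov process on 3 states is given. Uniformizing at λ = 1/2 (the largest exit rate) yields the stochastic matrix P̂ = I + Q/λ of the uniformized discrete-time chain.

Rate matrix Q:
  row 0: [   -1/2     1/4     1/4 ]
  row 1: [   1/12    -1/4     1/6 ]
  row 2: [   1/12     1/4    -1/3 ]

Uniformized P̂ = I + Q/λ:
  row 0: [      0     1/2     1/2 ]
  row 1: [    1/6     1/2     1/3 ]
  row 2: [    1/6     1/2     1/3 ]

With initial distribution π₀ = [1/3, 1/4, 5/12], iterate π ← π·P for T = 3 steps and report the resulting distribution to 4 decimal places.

t=0: π = [0.3333, 0.2500, 0.4167]
t=1: π = [0.1111, 0.5000, 0.3889]
t=2: π = [0.1481, 0.5000, 0.3519]
t=3: π = [0.1420, 0.5000, 0.3580]

π = [0.1420, 0.5000, 0.3580]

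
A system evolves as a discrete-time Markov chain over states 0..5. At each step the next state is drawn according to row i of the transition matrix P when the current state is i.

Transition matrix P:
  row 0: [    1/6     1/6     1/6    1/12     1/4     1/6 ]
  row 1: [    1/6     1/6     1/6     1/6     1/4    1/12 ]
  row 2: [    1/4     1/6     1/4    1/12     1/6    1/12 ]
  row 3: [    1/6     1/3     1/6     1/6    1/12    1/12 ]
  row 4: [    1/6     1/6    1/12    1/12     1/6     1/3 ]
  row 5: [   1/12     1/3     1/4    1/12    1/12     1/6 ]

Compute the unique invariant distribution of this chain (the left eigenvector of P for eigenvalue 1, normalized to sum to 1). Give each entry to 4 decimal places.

Balance equations π_j = Σ_i π_i·P[i][j]:
  π_0 = 1/6·π_0 + 1/6·π_1 + 1/4·π_2 + 1/6·π_3 + 1/6·π_4 + 1/12·π_5
  π_1 = 1/6·π_0 + 1/6·π_1 + 1/6·π_2 + 1/3·π_3 + 1/6·π_4 + 1/3·π_5
  π_2 = 1/6·π_0 + 1/6·π_1 + 1/4·π_2 + 1/6·π_3 + 1/12·π_4 + 1/4·π_5
  π_3 = 1/12·π_0 + 1/6·π_1 + 1/12·π_2 + 1/6·π_3 + 1/12·π_4 + 1/12·π_5
  π_4 = 1/4·π_0 + 1/4·π_1 + 1/6·π_2 + 1/12·π_3 + 1/6·π_4 + 1/12·π_5
  normalize: π_0 + π_1 + π_2 + π_3 + π_4 + π_5 = 1
Solving the linear system gives exactly π = [3932/23295, 4909/23295, 4189/23295, 2564/23295, 4106/23295, 719/4659].

π = [0.1688, 0.2107, 0.1798, 0.1101, 0.1763, 0.1543]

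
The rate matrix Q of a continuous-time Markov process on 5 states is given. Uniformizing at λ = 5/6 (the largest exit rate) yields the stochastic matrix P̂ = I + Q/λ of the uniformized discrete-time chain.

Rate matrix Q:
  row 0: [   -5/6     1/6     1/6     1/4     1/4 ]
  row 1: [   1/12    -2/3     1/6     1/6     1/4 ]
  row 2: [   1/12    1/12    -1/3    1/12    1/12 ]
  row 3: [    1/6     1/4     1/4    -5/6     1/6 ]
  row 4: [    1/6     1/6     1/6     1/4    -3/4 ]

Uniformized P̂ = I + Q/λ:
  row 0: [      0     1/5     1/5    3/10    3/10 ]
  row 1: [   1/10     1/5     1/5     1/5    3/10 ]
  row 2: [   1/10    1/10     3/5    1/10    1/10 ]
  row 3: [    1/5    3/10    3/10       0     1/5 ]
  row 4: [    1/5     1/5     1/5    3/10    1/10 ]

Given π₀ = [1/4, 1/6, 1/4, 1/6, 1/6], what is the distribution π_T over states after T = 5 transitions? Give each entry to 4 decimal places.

π = [0.1217, 0.1804, 0.3594, 0.1617, 0.1768]

t=0: π = [0.2500, 0.1667, 0.2500, 0.1667, 0.1667]
t=1: π = [0.1083, 0.1917, 0.3167, 0.1833, 0.2000]
t=2: π = [0.1275, 0.1867, 0.3450, 0.1625, 0.1783]
t=3: π = [0.1213, 0.1818, 0.3543, 0.1636, 0.1791]
t=4: π = [0.1221, 0.1809, 0.3581, 0.1619, 0.1770]
t=5: π = [0.1217, 0.1804, 0.3594, 0.1617, 0.1768]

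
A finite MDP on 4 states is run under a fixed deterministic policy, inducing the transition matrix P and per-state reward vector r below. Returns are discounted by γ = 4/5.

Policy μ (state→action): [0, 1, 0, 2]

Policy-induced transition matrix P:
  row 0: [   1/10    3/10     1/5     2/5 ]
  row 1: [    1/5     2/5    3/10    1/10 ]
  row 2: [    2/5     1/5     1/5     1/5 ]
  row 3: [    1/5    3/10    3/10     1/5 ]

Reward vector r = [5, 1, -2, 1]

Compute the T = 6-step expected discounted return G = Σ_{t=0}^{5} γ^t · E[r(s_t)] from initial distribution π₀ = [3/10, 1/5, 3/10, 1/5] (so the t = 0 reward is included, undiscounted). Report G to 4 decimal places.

t=0: π = [0.3000, 0.2000, 0.3000, 0.2000], E[r] = 1.3000, γ^t·E[r] = 1.300000, running G = 1.300000
t=1: π = [0.2300, 0.2900, 0.2400, 0.2400], E[r] = 1.2000, γ^t·E[r] = 0.960000, running G = 2.260000
t=2: π = [0.2250, 0.3050, 0.2530, 0.2170], E[r] = 1.1410, γ^t·E[r] = 0.730240, running G = 2.990240
t=3: π = [0.2281, 0.3052, 0.2522, 0.2145], E[r] = 1.1558, γ^t·E[r] = 0.591770, running G = 3.582010
t=4: π = [0.2276, 0.3053, 0.2520, 0.2151], E[r] = 1.1546, γ^t·E[r] = 0.472928, running G = 4.054938
t=5: π = [0.2276, 0.3053, 0.2520, 0.2150], E[r] = 1.1544, γ^t·E[r] = 0.378275, running G = 4.433213

G = 4.4332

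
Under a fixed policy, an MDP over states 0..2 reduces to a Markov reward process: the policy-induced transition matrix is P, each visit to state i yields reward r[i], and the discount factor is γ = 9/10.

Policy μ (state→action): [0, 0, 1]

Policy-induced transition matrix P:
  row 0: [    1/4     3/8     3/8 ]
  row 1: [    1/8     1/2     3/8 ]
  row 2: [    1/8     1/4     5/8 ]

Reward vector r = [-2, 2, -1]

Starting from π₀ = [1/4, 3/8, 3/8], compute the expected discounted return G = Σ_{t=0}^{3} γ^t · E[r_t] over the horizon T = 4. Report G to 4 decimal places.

t=0: π = [0.2500, 0.3750, 0.3750], E[r] = -0.1250, γ^t·E[r] = -0.125000, running G = -0.125000
t=1: π = [0.1563, 0.3750, 0.4688], E[r] = -0.0313, γ^t·E[r] = -0.028125, running G = -0.153125
t=2: π = [0.1445, 0.3633, 0.4922], E[r] = -0.0547, γ^t·E[r] = -0.044297, running G = -0.197422
t=3: π = [0.1431, 0.3589, 0.4980], E[r] = -0.0664, γ^t·E[r] = -0.048410, running G = -0.245832

G = -0.2458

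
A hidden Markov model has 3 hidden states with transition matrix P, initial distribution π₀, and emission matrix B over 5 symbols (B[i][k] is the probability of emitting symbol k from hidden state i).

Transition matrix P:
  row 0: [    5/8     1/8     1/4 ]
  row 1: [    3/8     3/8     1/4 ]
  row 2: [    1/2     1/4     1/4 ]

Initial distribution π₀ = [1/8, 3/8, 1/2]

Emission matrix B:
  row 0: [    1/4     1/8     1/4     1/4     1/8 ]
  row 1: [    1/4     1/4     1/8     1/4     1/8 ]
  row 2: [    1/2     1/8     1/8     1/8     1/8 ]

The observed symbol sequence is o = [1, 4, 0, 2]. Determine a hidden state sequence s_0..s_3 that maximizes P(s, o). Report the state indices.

path = [1, 0, 0, 0]

t=0: δ = [1.562e-02, 9.375e-02, 6.250e-02]  (obs o_0=1)
t=1: δ = [4.395e-03, 4.395e-03, 2.930e-03]  ψ = [1, 1, 1]  (obs o_1=4)
t=2: δ = [6.866e-04, 4.120e-04, 5.493e-04]  ψ = [0, 1, 0]  (obs o_2=0)
t=3: δ = [1.073e-04, 1.931e-05, 2.146e-05]  ψ = [0, 1, 0]  (obs o_3=2)
backtrack: best end state = 0; path = [1, 0, 0, 0]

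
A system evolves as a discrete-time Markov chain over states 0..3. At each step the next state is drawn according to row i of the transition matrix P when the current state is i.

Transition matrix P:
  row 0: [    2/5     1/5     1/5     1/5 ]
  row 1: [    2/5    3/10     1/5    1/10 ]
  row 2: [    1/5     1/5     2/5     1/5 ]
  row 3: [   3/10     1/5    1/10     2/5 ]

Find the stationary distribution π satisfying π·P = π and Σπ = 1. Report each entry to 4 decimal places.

π = [0.3333, 0.2222, 0.2222, 0.2222]

Balance equations π_j = Σ_i π_i·P[i][j]:
  π_0 = 2/5·π_0 + 2/5·π_1 + 1/5·π_2 + 3/10·π_3
  π_1 = 1/5·π_0 + 3/10·π_1 + 1/5·π_2 + 1/5·π_3
  π_2 = 1/5·π_0 + 1/5·π_1 + 2/5·π_2 + 1/10·π_3
  normalize: π_0 + π_1 + π_2 + π_3 = 1
Solving the linear system gives exactly π = [1/3, 2/9, 2/9, 2/9].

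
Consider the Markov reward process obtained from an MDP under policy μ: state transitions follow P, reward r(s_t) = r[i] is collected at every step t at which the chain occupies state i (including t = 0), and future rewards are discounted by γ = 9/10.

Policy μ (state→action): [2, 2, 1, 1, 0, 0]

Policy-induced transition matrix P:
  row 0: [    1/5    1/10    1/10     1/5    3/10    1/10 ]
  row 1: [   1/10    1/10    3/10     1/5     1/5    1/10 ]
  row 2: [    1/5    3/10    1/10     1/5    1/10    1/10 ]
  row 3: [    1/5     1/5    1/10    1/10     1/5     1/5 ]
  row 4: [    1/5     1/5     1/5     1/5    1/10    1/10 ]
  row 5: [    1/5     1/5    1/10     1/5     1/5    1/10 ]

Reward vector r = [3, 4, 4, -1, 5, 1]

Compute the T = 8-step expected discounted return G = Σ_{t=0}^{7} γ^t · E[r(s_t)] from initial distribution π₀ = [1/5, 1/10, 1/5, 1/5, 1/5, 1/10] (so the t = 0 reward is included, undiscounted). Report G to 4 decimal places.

G = 15.5532

t=0: π = [0.2000, 0.1000, 0.2000, 0.2000, 0.2000, 0.1000], E[r] = 2.7000, γ^t·E[r] = 2.700000, running G = 2.700000
t=1: π = [0.1900, 0.1900, 0.1400, 0.1800, 0.1800, 0.1200], E[r] = 2.7300, γ^t·E[r] = 2.457000, running G = 5.157000
t=2: π = [0.1810, 0.1760, 0.1560, 0.1820, 0.1870, 0.1180], E[r] = 2.7420, γ^t·E[r] = 2.221020, running G = 7.378020
t=3: π = [0.1824, 0.1799, 0.1539, 0.1818, 0.1838, 0.1182], E[r] = 2.7378, γ^t·E[r] = 1.995856, running G = 9.373876
t=4: π = [0.1820, 0.1792, 0.1544, 0.1818, 0.1845, 0.1182], E[r] = 2.7388, γ^t·E[r] = 1.796940, running G = 11.170816
t=5: π = [0.1821, 0.1793, 0.1543, 0.1818, 0.1843, 0.1182], E[r] = 2.7386, γ^t·E[r] = 1.617115, running G = 12.787931
t=6: π = [0.1821, 0.1793, 0.1543, 0.1818, 0.1843, 0.1182], E[r] = 2.7386, γ^t·E[r] = 1.455428, running G = 14.243359
t=7: π = [0.1821, 0.1793, 0.1543, 0.1818, 0.1843, 0.1182], E[r] = 2.7386, γ^t·E[r] = 1.309881, running G = 15.553239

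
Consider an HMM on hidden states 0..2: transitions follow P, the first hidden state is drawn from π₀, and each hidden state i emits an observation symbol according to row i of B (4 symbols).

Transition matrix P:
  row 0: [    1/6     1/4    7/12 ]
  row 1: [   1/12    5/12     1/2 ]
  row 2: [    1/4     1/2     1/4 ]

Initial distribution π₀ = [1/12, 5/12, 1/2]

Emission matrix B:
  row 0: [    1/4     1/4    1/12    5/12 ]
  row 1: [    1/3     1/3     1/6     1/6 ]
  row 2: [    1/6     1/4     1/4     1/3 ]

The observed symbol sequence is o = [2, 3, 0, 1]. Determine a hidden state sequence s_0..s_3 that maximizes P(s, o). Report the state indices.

path = [1, 2, 1, 1]

t=0: δ = [6.944e-03, 6.944e-02, 1.250e-01]  (obs o_0=2)
t=1: δ = [1.302e-02, 1.042e-02, 1.157e-02]  ψ = [2, 2, 1]  (obs o_1=3)
t=2: δ = [7.234e-04, 1.929e-03, 1.266e-03]  ψ = [2, 2, 0]  (obs o_2=0)
t=3: δ = [7.912e-05, 2.679e-04, 2.411e-04]  ψ = [2, 1, 1]  (obs o_3=1)
backtrack: best end state = 1; path = [1, 2, 1, 1]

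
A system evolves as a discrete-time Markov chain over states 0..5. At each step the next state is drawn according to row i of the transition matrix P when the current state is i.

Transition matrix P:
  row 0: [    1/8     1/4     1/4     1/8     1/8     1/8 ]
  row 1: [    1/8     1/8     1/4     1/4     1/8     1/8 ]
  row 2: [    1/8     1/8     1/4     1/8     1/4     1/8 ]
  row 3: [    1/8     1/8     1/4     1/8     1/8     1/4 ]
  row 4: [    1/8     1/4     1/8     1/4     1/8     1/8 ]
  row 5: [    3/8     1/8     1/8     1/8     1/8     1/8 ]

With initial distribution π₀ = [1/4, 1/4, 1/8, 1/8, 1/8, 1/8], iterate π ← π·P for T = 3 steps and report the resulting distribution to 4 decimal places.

π = [0.1616, 0.1641, 0.2126, 0.1643, 0.1519, 0.1455]

t=0: π = [0.2500, 0.2500, 0.1250, 0.1250, 0.1250, 0.1250]
t=1: π = [0.1563, 0.1719, 0.2188, 0.1719, 0.1406, 0.1406]
t=2: π = [0.1602, 0.1621, 0.2148, 0.1641, 0.1523, 0.1465]
t=3: π = [0.1616, 0.1641, 0.2126, 0.1643, 0.1519, 0.1455]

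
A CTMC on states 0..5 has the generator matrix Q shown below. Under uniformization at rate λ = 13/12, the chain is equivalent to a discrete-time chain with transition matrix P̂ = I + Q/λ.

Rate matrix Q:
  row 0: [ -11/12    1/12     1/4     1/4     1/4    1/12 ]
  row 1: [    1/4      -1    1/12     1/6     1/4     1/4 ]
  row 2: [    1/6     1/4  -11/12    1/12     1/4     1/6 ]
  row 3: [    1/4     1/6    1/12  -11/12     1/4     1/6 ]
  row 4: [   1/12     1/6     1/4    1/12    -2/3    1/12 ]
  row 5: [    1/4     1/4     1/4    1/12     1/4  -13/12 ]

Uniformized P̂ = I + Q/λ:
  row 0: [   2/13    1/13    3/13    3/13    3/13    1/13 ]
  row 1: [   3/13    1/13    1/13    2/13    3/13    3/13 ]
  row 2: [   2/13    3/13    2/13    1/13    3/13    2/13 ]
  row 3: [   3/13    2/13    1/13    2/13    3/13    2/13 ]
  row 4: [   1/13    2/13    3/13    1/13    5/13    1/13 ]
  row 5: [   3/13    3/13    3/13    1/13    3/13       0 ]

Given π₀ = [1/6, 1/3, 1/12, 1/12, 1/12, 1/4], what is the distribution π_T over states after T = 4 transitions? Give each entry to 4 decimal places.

t=0: π = [0.1667, 0.3333, 0.0833, 0.0833, 0.0833, 0.2500]
t=1: π = [0.1987, 0.1410, 0.1603, 0.1346, 0.2436, 0.1218]
t=2: π = [0.1657, 0.1494, 0.1760, 0.1287, 0.2682, 0.1119]
t=3: π = [0.1632, 0.1518, 0.1744, 0.1238, 0.2720, 0.1147]
t=4: π = [0.1629, 0.1519, 0.1750, 0.1232, 0.2726, 0.1144]

π = [0.1629, 0.1519, 0.1750, 0.1232, 0.2726, 0.1144]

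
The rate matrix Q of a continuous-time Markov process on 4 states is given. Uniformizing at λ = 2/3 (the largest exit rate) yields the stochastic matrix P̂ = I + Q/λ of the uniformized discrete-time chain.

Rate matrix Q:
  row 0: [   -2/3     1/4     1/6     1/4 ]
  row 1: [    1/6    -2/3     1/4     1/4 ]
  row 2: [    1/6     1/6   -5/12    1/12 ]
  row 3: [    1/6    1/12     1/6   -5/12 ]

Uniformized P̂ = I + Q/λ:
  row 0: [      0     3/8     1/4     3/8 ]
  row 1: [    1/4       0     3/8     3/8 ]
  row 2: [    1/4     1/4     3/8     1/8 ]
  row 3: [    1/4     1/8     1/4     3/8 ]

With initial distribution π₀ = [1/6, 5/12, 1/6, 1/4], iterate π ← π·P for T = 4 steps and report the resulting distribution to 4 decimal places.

π = [0.1999, 0.1908, 0.3127, 0.2966]

t=0: π = [0.1667, 0.4167, 0.1667, 0.2500]
t=1: π = [0.2083, 0.1354, 0.3229, 0.3333]
t=2: π = [0.1979, 0.2005, 0.3073, 0.2943]
t=3: π = [0.2005, 0.1878, 0.3135, 0.2982]
t=4: π = [0.1999, 0.1908, 0.3127, 0.2966]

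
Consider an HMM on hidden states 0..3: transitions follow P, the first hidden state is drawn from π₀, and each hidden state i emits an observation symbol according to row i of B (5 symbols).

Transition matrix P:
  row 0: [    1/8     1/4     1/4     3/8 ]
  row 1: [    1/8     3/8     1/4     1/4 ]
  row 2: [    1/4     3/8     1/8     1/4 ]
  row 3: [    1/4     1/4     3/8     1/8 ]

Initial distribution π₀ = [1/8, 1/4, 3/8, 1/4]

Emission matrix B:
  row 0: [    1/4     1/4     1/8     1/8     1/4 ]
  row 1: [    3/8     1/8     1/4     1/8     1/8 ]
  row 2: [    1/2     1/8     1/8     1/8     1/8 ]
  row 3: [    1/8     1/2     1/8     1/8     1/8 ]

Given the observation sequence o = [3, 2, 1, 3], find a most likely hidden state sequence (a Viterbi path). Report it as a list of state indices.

path = [2, 1, 3, 2]

t=0: δ = [1.562e-02, 3.125e-02, 4.688e-02, 3.125e-02]  (obs o_0=3)
t=1: δ = [1.465e-03, 4.395e-03, 1.465e-03, 1.465e-03]  ψ = [2, 2, 3, 2]  (obs o_1=2)
t=2: δ = [1.373e-04, 2.060e-04, 1.373e-04, 5.493e-04]  ψ = [1, 1, 1, 1]  (obs o_2=1)
t=3: δ = [1.717e-05, 1.717e-05, 2.575e-05, 8.583e-06]  ψ = [3, 3, 3, 3]  (obs o_3=3)
backtrack: best end state = 2; path = [2, 1, 3, 2]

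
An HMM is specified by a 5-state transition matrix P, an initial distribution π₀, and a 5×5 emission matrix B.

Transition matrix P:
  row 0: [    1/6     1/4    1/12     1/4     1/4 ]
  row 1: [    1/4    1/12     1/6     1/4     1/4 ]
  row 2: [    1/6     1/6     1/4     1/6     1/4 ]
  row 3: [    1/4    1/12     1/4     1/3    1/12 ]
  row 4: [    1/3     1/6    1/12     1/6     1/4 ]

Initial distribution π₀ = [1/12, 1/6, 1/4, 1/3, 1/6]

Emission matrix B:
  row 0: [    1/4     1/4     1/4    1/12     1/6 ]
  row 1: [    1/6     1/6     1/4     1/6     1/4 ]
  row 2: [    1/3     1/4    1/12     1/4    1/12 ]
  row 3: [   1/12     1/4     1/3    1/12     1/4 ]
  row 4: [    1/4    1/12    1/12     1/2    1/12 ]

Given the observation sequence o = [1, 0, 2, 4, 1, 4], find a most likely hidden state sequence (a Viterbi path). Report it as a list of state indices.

path = [3, 0, 3, 3, 3, 3]

t=0: δ = [2.083e-02, 2.778e-02, 6.250e-02, 8.333e-02, 1.389e-02]  (obs o_0=1)
t=1: δ = [5.208e-03, 1.736e-03, 6.944e-03, 2.315e-03, 3.906e-03]  ψ = [3, 2, 3, 3, 2]  (obs o_1=0)
t=2: δ = [3.255e-04, 3.255e-04, 1.447e-04, 4.340e-04, 1.447e-04]  ψ = [4, 0, 2, 0, 2]  (obs o_2=2)
t=3: δ = [1.808e-05, 2.035e-05, 9.042e-06, 3.617e-05, 6.782e-06]  ψ = [3, 0, 3, 3, 0]  (obs o_3=4)
t=4: δ = [2.261e-06, 7.535e-07, 2.261e-06, 3.014e-06, 4.239e-07]  ψ = [3, 0, 3, 3, 1]  (obs o_4=1)
t=5: δ = [1.256e-07, 1.413e-07, 6.279e-08, 2.512e-07, 4.710e-08]  ψ = [3, 0, 3, 3, 0]  (obs o_5=4)
backtrack: best end state = 3; path = [3, 0, 3, 3, 3, 3]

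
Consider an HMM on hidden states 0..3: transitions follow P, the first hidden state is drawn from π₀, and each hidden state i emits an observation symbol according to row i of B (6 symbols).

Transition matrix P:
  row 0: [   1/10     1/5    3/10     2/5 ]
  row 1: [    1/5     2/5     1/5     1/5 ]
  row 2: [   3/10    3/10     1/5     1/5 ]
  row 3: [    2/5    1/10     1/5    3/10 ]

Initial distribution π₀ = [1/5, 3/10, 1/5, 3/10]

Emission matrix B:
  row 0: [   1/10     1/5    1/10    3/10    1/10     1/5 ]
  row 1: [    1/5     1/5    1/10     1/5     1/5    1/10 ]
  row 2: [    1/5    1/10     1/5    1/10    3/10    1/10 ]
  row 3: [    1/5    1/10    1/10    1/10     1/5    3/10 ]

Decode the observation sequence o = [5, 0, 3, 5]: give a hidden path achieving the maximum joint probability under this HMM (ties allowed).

t=0: δ = [4.000e-02, 3.000e-02, 2.000e-02, 9.000e-02]  (obs o_0=5)
t=1: δ = [3.600e-03, 2.400e-03, 3.600e-03, 5.400e-03]  ψ = [3, 1, 3, 3]  (obs o_1=0)
t=2: δ = [6.480e-04, 2.160e-04, 1.080e-04, 1.620e-04]  ψ = [3, 2, 0, 3]  (obs o_2=3)
t=3: δ = [1.296e-05, 1.296e-05, 1.944e-05, 7.776e-05]  ψ = [0, 0, 0, 0]  (obs o_3=5)
backtrack: best end state = 3; path = [3, 3, 0, 3]

path = [3, 3, 0, 3]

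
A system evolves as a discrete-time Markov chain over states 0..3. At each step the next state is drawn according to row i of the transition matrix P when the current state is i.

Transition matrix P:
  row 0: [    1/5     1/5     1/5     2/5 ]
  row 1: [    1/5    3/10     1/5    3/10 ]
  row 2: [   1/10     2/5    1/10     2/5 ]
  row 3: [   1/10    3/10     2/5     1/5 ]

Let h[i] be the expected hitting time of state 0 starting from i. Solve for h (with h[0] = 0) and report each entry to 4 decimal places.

First-step conditioning: h[0] = 0; for i ≠ 0, h[i] = 1 + Σ_k P[i][k]·h[k].
  h[1] = 1 + 3/10·h[1] + 1/5·h[2] + 3/10·h[3]
  h[2] = 1 + 2/5·h[1] + 1/10·h[2] + 2/5·h[3]
  h[3] = 1 + 3/10·h[1] + 2/5·h[2] + 1/5·h[3]
Solving the 3×3 linear system over states ≠ 0 gives exactly h = [0, 34/5, 262/35, 264/35] (h[0] = 0 is the target).

h = [0.0000, 6.8000, 7.4857, 7.5429]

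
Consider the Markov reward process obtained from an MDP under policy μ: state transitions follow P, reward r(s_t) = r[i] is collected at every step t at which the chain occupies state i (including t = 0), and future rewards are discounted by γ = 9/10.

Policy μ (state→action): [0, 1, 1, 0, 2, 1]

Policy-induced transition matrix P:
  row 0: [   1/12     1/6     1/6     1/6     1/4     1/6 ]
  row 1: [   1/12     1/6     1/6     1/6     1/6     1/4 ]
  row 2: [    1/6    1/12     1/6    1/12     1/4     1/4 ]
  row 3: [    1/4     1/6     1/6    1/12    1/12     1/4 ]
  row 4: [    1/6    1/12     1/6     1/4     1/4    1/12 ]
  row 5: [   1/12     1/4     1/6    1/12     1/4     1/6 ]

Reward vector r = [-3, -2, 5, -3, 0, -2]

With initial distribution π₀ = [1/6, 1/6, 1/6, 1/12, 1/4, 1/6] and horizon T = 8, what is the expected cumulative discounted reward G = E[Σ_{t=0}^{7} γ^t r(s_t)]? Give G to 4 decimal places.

G = -3.8050

t=0: π = [0.1667, 0.1667, 0.1667, 0.0833, 0.2500, 0.1667], E[r] = -0.5833, γ^t·E[r] = -0.583333, running G = -0.583333
t=1: π = [0.1319, 0.1458, 0.1667, 0.1528, 0.2222, 0.1806], E[r] = -0.6736, γ^t·E[r] = -0.606250, running G = -1.189583
t=2: π = [0.1412, 0.1493, 0.1667, 0.1435, 0.2124, 0.1869], E[r] = -0.6933, γ^t·E[r] = -0.561563, running G = -1.751146
t=3: π = [0.1388, 0.1507, 0.1667, 0.1429, 0.2136, 0.1873], E[r] = -0.6878, γ^t·E[r] = -0.501434, running G = -2.252579
t=4: π = [0.1388, 0.1506, 0.1667, 0.1431, 0.2136, 0.1872], E[r] = -0.6880, γ^t·E[r] = -0.451398, running G = -2.703978
t=5: π = [0.1389, 0.1506, 0.1667, 0.1431, 0.2136, 0.1872], E[r] = -0.6880, γ^t·E[r] = -0.406282, running G = -3.110260
t=6: π = [0.1389, 0.1506, 0.1667, 0.1431, 0.2136, 0.1872], E[r] = -0.6880, γ^t·E[r] = -0.365650, running G = -3.475910
t=7: π = [0.1389, 0.1506, 0.1667, 0.1431, 0.2136, 0.1872], E[r] = -0.6880, γ^t·E[r] = -0.329085, running G = -3.804995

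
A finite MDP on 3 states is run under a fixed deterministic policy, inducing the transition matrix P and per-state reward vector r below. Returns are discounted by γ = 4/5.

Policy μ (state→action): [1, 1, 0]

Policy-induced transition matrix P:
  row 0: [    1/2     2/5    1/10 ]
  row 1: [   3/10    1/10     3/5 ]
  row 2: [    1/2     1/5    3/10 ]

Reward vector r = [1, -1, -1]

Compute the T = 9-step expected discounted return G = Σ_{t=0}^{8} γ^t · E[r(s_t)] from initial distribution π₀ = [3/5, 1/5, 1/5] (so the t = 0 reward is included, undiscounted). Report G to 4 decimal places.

t=0: π = [0.6000, 0.2000, 0.2000], E[r] = 0.2000, γ^t·E[r] = 0.200000, running G = 0.200000
t=1: π = [0.4600, 0.3000, 0.2400], E[r] = -0.0800, γ^t·E[r] = -0.064000, running G = 0.136000
t=2: π = [0.4400, 0.2620, 0.2980], E[r] = -0.1200, γ^t·E[r] = -0.076800, running G = 0.059200
t=3: π = [0.4476, 0.2618, 0.2906], E[r] = -0.1048, γ^t·E[r] = -0.053658, running G = 0.005542
t=4: π = [0.4476, 0.2633, 0.2890], E[r] = -0.1047, γ^t·E[r] = -0.042893, running G = -0.037351
t=5: π = [0.4473, 0.2632, 0.2895], E[r] = -0.1053, γ^t·E[r] = -0.034517, running G = -0.071867
t=6: π = [0.4474, 0.2631, 0.2895], E[r] = -0.1053, γ^t·E[r] = -0.027598, running G = -0.099465
t=7: π = [0.4474, 0.2632, 0.2895], E[r] = -0.1053, γ^t·E[r] = -0.022074, running G = -0.121540
t=8: π = [0.4474, 0.2632, 0.2895], E[r] = -0.1053, γ^t·E[r] = -0.017660, running G = -0.139200

G = -0.1392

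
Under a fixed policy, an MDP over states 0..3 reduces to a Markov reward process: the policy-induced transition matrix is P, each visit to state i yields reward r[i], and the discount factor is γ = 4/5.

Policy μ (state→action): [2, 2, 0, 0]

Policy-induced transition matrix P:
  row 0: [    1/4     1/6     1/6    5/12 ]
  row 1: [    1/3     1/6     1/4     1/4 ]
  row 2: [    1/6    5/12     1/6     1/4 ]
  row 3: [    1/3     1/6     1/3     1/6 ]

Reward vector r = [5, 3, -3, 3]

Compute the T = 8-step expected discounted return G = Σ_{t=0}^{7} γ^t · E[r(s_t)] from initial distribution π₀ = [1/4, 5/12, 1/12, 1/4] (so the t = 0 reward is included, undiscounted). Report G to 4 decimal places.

t=0: π = [0.2500, 0.4167, 0.0833, 0.2500], E[r] = 3.0000, γ^t·E[r] = 3.000000, running G = 3.000000
t=1: π = [0.2986, 0.1875, 0.2431, 0.2708], E[r] = 2.1389, γ^t·E[r] = 1.711111, running G = 4.711111
t=2: π = [0.2679, 0.2274, 0.2274, 0.2772], E[r] = 2.1713, γ^t·E[r] = 1.389630, running G = 6.100741
t=3: π = [0.2731, 0.2235, 0.2318, 0.2716], E[r] = 2.1553, γ^t·E[r] = 1.103506, running G = 7.204247
t=4: π = [0.2719, 0.2246, 0.2306, 0.2729], E[r] = 2.1606, γ^t·E[r] = 0.884965, running G = 8.089212
t=5: π = [0.2722, 0.2243, 0.2309, 0.2726], E[r] = 2.1593, γ^t·E[r] = 0.707558, running G = 8.796769
t=6: π = [0.2722, 0.2244, 0.2308, 0.2727], E[r] = 2.1596, γ^t·E[r] = 0.566127, running G = 9.362896
t=7: π = [0.2722, 0.2244, 0.2308, 0.2726], E[r] = 2.1595, γ^t·E[r] = 0.452885, running G = 9.815781

G = 9.8158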